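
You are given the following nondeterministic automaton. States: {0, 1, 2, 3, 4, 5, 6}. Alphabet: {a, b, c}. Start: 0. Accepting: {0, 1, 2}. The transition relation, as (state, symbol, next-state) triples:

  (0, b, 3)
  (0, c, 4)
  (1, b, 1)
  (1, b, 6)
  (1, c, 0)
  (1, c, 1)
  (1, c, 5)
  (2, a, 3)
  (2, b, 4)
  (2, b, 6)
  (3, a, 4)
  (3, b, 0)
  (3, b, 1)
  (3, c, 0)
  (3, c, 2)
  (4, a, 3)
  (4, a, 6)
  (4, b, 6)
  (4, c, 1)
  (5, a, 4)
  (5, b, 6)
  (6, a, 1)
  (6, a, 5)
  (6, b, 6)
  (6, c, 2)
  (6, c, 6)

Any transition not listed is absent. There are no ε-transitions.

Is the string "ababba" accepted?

No

Start in {0}.
Read 'a': {0} → ∅.
The set is empty and remains empty for the remaining 5 symbols.
The final set ∅ contains no accepting state.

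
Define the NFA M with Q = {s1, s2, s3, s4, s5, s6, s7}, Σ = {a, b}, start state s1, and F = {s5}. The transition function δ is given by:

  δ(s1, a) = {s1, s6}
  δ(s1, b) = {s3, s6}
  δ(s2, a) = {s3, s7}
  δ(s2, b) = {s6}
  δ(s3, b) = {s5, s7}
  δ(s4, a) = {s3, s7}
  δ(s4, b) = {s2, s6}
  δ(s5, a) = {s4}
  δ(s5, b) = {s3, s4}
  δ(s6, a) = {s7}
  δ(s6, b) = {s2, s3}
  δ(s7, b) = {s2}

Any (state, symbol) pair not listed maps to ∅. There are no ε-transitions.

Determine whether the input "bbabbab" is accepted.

Start in {s1}.
Read 'b': s1→{s3, s6}; now {s3, s6}.
Read 'b': s3→{s5, s7}, s6→{s2, s3}; now {s2, s3, s5, s7}.
Read 'a': s2→{s3, s7}, s3→∅, s5→{s4}, s7→∅; now {s3, s4, s7}.
Read 'b': s3→{s5, s7}, s4→{s2, s6}, s7→{s2}; now {s2, s5, s6, s7}.
Read 'b': s2→{s6}, s5→{s3, s4}, s6→{s2, s3}, s7→{s2}; now {s2, s3, s4, s6}.
Read 'a': s2→{s3, s7}, s3→∅, s4→{s3, s7}, s6→{s7}; now {s3, s7}.
Read 'b': s3→{s5, s7}, s7→{s2}; now {s2, s5, s7}.
The final set {s2, s5, s7} contains the accepting state s5.

Yes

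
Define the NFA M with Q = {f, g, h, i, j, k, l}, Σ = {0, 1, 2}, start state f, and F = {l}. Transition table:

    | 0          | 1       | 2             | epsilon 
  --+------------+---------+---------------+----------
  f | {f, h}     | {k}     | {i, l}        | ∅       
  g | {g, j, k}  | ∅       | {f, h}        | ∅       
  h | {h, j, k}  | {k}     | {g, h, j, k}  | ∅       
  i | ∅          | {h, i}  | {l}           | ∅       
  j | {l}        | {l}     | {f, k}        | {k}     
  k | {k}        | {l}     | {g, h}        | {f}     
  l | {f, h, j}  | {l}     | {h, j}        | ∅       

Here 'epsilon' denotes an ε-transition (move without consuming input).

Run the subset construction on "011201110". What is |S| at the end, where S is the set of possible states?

4

Start in {f}.
Read '0': {f} → {f, h}.
Read '1': {f, h} → {f, k}.
Read '1': {f, k} → {f, k, l}.
Read '2': {f, k, l} → {f, g, h, i, j, k, l}.
Read '0': {f, g, h, i, j, k, l} → {f, g, h, j, k, l}.
Read '1': {f, g, h, j, k, l} → {f, k, l}.
Read '1': {f, k, l} → {f, k, l}.
Read '1': {f, k, l} → {f, k, l}.
Read '0': {f, k, l} → {f, h, j, k}.
That set has 4 states.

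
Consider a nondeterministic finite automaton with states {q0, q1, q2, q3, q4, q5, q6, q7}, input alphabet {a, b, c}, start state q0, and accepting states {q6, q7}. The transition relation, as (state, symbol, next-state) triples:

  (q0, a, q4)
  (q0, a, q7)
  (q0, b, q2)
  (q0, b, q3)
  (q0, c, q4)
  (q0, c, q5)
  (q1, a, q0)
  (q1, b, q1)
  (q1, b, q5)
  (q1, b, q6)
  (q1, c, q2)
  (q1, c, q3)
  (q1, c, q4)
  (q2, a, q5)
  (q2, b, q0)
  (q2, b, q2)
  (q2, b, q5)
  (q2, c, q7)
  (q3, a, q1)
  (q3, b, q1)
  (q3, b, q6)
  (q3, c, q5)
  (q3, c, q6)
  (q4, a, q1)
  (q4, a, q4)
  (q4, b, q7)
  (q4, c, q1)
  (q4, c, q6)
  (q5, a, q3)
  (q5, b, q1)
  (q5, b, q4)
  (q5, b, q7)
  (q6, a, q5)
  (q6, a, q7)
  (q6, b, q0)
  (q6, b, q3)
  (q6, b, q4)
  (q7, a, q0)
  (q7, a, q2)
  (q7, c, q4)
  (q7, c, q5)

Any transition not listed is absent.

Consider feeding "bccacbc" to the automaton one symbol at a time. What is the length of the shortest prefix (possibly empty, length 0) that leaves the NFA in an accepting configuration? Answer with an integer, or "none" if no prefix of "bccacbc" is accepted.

Start in {q0}.
Read 'b': q0→{q2, q3}; now {q2, q3}.
Read 'c': q2→{q7}, q3→{q5, q6}; now {q5, q6, q7}.
None of the earlier sets intersect F, but {q5, q6, q7} does.

2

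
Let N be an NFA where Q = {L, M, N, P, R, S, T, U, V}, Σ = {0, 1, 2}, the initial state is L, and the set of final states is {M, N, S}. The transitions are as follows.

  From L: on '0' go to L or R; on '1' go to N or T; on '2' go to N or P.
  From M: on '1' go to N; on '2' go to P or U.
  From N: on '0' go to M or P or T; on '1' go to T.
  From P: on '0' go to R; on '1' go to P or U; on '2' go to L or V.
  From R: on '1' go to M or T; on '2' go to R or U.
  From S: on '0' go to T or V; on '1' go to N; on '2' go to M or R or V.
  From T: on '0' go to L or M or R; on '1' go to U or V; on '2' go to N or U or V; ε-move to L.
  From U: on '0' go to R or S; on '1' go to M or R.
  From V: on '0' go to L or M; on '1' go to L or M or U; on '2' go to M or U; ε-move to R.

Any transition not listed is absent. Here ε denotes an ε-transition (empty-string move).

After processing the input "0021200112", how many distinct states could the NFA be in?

6

Start in {L}.
Read '0': {L} → {L, R}.
Read '0': {L, R} → {L, R}.
Read '2': {L, R} → {N, P, R, U}.
Read '1': {N, P, R, U} → {L, M, P, R, T, U}.
Read '2': {L, M, P, R, T, U} → {L, N, P, R, U, V}.
Read '0': {L, N, P, R, U, V} → {L, M, P, R, S, T}.
Read '0': {L, M, P, R, S, T} → {L, M, R, T, V}.
Read '1': {L, M, R, T, V} → {L, M, N, R, T, U, V}.
Read '1': {L, M, N, R, T, U, V} → {L, M, N, R, T, U, V}.
Read '2': {L, M, N, R, T, U, V} → {M, N, P, R, U, V}.
That set has 6 states.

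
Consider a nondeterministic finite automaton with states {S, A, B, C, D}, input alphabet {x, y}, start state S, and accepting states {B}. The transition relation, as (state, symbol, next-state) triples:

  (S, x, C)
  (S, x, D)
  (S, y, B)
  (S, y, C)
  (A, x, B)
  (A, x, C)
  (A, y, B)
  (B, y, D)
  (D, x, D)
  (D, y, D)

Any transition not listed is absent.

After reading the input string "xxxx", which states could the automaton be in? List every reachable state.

Start in {S}.
Read 'x': {S} → {C, D}.
Read 'x': {C, D} → {D}.
Read 'x': {D} → {D}.
Read 'x': {D} → {D}.

{D}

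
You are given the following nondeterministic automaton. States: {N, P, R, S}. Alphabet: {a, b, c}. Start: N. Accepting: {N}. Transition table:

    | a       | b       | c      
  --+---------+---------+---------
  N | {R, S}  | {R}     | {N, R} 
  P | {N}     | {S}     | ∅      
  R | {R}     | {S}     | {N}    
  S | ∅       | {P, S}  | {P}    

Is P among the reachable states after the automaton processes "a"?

Start in {N}.
Read 'a': {N} → {R, S}.
State P is not in {R, S}.

No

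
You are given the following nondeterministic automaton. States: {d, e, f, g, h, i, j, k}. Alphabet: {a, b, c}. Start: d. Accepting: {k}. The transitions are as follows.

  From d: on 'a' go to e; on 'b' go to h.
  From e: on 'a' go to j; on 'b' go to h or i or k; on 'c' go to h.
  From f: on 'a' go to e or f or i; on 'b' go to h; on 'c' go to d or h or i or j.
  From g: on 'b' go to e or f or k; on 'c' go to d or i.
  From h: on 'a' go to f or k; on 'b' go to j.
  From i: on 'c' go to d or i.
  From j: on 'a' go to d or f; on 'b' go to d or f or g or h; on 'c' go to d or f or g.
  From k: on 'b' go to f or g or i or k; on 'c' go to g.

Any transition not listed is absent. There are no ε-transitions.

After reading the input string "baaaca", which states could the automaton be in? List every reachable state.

{d, e, f, i, k}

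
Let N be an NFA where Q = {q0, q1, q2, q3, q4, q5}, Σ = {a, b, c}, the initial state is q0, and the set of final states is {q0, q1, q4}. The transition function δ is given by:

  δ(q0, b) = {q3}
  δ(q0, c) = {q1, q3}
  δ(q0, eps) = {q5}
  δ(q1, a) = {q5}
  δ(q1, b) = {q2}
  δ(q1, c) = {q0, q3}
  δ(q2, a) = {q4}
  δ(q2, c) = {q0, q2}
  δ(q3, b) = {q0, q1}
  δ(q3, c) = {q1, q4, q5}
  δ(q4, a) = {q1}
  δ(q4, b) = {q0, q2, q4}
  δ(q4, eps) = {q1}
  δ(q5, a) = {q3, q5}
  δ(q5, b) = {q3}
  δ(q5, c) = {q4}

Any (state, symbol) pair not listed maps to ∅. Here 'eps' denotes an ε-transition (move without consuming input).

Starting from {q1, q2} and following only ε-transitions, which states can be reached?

{q1, q2}

Begin with {q1, q2}.
No ε-moves leave this set, so the closure equals the set itself.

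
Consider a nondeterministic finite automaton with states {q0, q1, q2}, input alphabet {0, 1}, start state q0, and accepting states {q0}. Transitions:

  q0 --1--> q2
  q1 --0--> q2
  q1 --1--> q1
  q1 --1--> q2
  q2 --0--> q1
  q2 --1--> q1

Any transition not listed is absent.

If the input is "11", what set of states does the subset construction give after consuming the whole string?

Start in {q0}.
Read '1': q0→{q2}; now {q2}.
Read '1': q2→{q1}; now {q1}.

{q1}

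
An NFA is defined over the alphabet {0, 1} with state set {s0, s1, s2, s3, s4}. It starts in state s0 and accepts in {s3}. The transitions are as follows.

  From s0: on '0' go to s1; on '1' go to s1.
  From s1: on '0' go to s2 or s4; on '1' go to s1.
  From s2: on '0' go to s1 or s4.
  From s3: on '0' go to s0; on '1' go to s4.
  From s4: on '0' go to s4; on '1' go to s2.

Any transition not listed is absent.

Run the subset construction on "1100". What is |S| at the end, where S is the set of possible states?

Start in {s0}.
Read '1': {s0} → {s1}.
Read '1': {s1} → {s1}.
Read '0': {s1} → {s2, s4}.
Read '0': {s2, s4} → {s1, s4}.
That set has 2 states.

2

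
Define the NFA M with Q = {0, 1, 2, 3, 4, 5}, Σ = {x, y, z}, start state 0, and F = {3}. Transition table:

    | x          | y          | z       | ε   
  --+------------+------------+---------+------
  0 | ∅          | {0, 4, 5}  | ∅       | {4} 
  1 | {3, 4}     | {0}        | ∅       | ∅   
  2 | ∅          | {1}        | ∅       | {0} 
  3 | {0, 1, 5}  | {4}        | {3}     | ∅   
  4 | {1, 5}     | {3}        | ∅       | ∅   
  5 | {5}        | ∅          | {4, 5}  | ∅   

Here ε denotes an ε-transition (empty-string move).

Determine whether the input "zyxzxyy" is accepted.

No

Start: ε-closure({0}) = {0, 4}.
Read 'z': {0, 4} → ∅.
The set is empty and remains empty for the remaining 6 symbols.
The final set ∅ contains no accepting state.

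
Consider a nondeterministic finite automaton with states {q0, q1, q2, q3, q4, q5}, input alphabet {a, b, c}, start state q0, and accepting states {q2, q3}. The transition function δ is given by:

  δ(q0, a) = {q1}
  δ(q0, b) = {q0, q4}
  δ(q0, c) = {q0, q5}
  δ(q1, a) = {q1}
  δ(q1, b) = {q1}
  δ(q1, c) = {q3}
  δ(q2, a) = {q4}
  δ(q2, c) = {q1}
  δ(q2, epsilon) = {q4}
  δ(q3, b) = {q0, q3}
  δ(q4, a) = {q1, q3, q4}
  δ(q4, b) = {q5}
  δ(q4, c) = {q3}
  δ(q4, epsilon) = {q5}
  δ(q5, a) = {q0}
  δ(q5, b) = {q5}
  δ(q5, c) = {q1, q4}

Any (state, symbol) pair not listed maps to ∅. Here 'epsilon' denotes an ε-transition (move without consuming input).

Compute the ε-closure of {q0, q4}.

Begin with {q0, q4}.
ε-move q4 → q5; add q5.

{q0, q4, q5}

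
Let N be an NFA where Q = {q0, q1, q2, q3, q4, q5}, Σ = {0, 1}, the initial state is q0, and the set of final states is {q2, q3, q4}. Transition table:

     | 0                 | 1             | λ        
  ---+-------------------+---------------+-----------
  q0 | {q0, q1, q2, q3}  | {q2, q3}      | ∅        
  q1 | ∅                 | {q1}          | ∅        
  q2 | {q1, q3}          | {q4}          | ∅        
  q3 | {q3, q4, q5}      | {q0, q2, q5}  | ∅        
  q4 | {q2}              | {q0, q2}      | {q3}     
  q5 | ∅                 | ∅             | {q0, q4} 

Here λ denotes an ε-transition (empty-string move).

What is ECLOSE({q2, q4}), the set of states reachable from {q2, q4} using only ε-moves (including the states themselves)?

{q2, q3, q4}

Begin with {q2, q4}.
ε-move q4 → q3; add q3.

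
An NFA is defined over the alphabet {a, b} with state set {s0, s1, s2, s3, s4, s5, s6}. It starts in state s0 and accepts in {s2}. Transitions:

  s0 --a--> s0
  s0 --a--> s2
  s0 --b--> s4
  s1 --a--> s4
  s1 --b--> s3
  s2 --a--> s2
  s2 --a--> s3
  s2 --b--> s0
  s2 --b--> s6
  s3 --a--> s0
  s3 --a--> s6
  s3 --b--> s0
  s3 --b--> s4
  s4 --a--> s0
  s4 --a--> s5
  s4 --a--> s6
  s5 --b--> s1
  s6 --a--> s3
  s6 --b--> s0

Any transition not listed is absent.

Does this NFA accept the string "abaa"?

Yes

Start in {s0}.
Read 'a': s0→{s0, s2}; now {s0, s2}.
Read 'b': s0→{s4}, s2→{s0, s6}; now {s0, s4, s6}.
Read 'a': s0→{s0, s2}, s4→{s0, s5, s6}, s6→{s3}; now {s0, s2, s3, s5, s6}.
Read 'a': s0→{s0, s2}, s2→{s2, s3}, s3→{s0, s6}, s5→∅, s6→{s3}; now {s0, s2, s3, s6}.
The final set {s0, s2, s3, s6} contains the accepting state s2.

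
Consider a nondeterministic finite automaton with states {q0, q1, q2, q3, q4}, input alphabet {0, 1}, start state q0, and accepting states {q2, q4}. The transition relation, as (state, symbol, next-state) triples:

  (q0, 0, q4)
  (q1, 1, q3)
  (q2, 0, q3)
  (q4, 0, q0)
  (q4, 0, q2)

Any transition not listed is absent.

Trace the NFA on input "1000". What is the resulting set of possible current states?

Start in {q0}.
Read '1': q0→∅; now ∅.
The set is empty and remains empty for the remaining 3 symbols.

∅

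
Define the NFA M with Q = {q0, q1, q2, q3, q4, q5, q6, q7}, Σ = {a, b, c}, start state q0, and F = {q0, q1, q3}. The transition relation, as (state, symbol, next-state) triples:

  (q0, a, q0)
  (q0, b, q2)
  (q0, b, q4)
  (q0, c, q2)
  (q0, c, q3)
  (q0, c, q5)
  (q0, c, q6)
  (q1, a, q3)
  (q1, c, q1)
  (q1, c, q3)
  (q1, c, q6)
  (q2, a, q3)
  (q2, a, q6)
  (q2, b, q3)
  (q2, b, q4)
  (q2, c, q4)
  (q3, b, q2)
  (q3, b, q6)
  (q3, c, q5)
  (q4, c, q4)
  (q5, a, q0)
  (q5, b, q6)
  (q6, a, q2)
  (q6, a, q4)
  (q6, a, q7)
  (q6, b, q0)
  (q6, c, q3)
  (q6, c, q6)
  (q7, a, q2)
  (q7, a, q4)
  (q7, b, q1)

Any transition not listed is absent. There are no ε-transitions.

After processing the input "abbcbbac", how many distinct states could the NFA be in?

Start in {q0}.
Read 'a': q0→{q0}; now {q0}.
Read 'b': q0→{q2, q4}; now {q2, q4}.
Read 'b': q2→{q3, q4}, q4→∅; now {q3, q4}.
Read 'c': q3→{q5}, q4→{q4}; now {q4, q5}.
Read 'b': q4→∅, q5→{q6}; now {q6}.
Read 'b': q6→{q0}; now {q0}.
Read 'a': q0→{q0}; now {q0}.
Read 'c': q0→{q2, q3, q5, q6}; now {q2, q3, q5, q6}.
That set has 4 states.

4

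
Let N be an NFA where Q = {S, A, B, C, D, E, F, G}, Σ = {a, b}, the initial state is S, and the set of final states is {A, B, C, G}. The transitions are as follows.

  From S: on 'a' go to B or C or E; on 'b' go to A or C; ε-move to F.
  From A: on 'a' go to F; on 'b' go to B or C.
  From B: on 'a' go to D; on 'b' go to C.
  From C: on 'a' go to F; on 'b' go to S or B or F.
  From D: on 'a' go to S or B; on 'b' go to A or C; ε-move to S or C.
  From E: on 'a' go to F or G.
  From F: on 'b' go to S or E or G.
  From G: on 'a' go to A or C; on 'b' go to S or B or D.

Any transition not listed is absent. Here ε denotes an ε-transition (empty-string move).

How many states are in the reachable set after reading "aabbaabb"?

Start: ε-closure({S}) = {S, F}.
Read 'a': S→{B, C, E}, F→∅; now {B, C, E}.
Read 'a': B→{D}, C→{F}, E→{F, G}; union {D, F, G}; ε-closure = {S, C, D, F, G}.
Read 'b': S→{A, C}, C→{S, B, F}, D→{A, C}, F→{S, E, G}, G→{S, B, D}; now {S, A, B, C, D, E, F, G}.
Read 'b': S→{A, C}, A→{B, C}, B→{C}, C→{S, B, F}, D→{A, C}, E→∅, F→{S, E, G}, G→{S, B, D}; now {S, A, B, C, D, E, F, G}.
Read 'a': S→{B, C, E}, A→{F}, B→{D}, C→{F}, D→{S, B}, E→{F, G}, F→∅, G→{A, C}; now {S, A, B, C, D, E, F, G}.
Read 'a': S→{B, C, E}, A→{F}, B→{D}, C→{F}, D→{S, B}, E→{F, G}, F→∅, G→{A, C}; now {S, A, B, C, D, E, F, G}.
Read 'b': S→{A, C}, A→{B, C}, B→{C}, C→{S, B, F}, D→{A, C}, E→∅, F→{S, E, G}, G→{S, B, D}; now {S, A, B, C, D, E, F, G}.
Read 'b': S→{A, C}, A→{B, C}, B→{C}, C→{S, B, F}, D→{A, C}, E→∅, F→{S, E, G}, G→{S, B, D}; now {S, A, B, C, D, E, F, G}.
That set has 8 states.

8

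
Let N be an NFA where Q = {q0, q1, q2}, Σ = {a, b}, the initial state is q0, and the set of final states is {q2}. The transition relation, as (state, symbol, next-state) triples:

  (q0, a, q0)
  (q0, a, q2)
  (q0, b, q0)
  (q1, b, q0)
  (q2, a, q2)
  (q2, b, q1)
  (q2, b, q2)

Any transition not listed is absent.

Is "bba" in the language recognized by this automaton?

Yes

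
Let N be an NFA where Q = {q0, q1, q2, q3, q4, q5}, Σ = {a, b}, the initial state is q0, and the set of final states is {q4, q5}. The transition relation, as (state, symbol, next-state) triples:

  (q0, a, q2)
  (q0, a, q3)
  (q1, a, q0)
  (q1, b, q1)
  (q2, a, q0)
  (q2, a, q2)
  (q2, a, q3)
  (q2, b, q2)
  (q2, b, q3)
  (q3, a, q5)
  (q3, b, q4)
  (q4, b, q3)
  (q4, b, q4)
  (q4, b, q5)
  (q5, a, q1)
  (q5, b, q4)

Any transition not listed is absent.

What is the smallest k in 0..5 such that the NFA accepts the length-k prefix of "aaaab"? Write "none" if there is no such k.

Start in {q0}.
Read 'a': {q0} → {q2, q3}.
Read 'a': {q2, q3} → {q0, q2, q3, q5}.
None of the earlier sets intersect F, but {q0, q2, q3, q5} does.

2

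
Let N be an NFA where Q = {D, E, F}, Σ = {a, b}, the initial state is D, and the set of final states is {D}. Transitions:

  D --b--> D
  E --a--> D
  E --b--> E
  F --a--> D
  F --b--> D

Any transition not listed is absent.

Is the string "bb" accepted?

Yes

Start in {D}.
Read 'b': D→{D}; now {D}.
Read 'b': D→{D}; now {D}.
The final set {D} contains the accepting state D.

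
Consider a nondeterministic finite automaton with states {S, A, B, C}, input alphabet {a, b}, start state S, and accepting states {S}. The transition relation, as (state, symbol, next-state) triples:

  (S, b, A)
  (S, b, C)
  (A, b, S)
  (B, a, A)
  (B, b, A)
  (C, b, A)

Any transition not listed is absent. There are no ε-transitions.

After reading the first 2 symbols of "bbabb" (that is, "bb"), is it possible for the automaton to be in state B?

Start in {S}.
Read 'b': {S} → {A, C}.
Read 'b': {A, C} → {S, A}.
State B is not in {S, A}.

No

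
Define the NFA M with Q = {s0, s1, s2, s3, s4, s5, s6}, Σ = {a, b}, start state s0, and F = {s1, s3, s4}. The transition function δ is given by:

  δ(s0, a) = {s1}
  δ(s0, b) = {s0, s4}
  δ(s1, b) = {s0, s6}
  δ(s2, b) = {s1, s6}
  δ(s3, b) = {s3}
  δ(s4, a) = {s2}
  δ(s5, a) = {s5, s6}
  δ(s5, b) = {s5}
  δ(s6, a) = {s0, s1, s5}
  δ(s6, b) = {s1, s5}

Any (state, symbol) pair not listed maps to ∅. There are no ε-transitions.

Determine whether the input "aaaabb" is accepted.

Start in {s0}.
Read 'a': s0→{s1}; now {s1}.
Read 'a': s1→∅; now ∅.
The set is empty and remains empty for the remaining 4 symbols.
The final set ∅ contains no accepting state.

No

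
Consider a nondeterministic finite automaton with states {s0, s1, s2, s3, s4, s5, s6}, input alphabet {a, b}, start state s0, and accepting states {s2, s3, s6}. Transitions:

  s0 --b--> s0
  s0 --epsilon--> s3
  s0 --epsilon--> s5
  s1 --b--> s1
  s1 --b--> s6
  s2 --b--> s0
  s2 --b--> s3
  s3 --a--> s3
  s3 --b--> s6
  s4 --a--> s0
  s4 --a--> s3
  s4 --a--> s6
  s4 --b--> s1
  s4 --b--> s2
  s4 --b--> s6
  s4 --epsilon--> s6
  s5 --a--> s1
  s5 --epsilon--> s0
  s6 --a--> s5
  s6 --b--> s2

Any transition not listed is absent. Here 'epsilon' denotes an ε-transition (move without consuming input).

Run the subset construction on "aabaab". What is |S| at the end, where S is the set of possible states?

2

Start: ε-closure({s0}) = {s0, s3, s5}.
Read 'a': {s0, s3, s5} → {s1, s3}.
Read 'a': {s1, s3} → {s3}.
Read 'b': {s3} → {s6}.
Read 'a': {s6} → {s0, s3, s5}.
Read 'a': {s0, s3, s5} → {s1, s3}.
Read 'b': {s1, s3} → {s1, s6}.
That set has 2 states.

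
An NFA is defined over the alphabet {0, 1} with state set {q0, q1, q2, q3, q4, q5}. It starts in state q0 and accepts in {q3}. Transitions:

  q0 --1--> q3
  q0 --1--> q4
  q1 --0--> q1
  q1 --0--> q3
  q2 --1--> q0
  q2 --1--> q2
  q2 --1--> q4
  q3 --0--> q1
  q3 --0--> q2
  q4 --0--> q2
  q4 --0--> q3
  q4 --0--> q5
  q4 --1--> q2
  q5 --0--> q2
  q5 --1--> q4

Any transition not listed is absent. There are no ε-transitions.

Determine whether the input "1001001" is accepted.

No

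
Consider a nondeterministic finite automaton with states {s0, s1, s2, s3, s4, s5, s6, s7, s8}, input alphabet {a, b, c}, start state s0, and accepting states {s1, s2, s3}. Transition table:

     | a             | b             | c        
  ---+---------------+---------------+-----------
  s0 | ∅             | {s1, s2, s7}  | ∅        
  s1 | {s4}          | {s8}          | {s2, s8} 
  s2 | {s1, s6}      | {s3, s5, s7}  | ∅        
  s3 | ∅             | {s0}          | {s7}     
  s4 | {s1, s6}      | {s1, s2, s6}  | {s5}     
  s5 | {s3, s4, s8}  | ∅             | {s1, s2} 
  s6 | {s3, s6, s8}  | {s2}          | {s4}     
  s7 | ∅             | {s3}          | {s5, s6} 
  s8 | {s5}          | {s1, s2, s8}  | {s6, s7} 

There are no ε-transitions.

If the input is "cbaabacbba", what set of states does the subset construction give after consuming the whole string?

∅

Start in {s0}.
Read 'c': {s0} → ∅.
The set is empty and remains empty for the remaining 9 symbols.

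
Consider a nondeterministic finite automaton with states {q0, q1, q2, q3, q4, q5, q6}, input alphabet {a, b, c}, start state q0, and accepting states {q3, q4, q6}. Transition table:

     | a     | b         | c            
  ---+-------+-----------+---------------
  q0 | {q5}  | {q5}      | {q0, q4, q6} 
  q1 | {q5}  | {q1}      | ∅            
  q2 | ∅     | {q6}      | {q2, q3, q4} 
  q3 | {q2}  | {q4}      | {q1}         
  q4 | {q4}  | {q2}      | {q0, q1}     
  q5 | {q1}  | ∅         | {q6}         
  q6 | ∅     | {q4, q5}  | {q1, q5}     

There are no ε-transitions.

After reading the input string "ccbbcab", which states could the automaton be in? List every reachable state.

{q1, q2, q6}

Start in {q0}.
Read 'c': q0→{q0, q4, q6}; now {q0, q4, q6}.
Read 'c': q0→{q0, q4, q6}, q4→{q0, q1}, q6→{q1, q5}; now {q0, q1, q4, q5, q6}.
Read 'b': q0→{q5}, q1→{q1}, q4→{q2}, q5→∅, q6→{q4, q5}; now {q1, q2, q4, q5}.
Read 'b': q1→{q1}, q2→{q6}, q4→{q2}, q5→∅; now {q1, q2, q6}.
Read 'c': q1→∅, q2→{q2, q3, q4}, q6→{q1, q5}; now {q1, q2, q3, q4, q5}.
Read 'a': q1→{q5}, q2→∅, q3→{q2}, q4→{q4}, q5→{q1}; now {q1, q2, q4, q5}.
Read 'b': q1→{q1}, q2→{q6}, q4→{q2}, q5→∅; now {q1, q2, q6}.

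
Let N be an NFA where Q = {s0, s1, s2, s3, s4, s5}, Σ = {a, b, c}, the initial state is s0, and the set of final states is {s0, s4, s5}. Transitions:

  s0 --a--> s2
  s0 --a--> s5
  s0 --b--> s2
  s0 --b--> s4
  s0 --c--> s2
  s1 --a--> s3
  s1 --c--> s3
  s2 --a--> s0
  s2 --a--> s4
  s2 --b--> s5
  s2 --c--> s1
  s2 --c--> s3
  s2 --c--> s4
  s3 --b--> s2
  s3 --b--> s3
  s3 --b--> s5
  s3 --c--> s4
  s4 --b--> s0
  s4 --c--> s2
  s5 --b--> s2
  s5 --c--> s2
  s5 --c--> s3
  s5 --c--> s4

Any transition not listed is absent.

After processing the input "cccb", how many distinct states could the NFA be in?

Start in {s0}.
Read 'c': s0→{s2}; now {s2}.
Read 'c': s2→{s1, s3, s4}; now {s1, s3, s4}.
Read 'c': s1→{s3}, s3→{s4}, s4→{s2}; now {s2, s3, s4}.
Read 'b': s2→{s5}, s3→{s2, s3, s5}, s4→{s0}; now {s0, s2, s3, s5}.
That set has 4 states.

4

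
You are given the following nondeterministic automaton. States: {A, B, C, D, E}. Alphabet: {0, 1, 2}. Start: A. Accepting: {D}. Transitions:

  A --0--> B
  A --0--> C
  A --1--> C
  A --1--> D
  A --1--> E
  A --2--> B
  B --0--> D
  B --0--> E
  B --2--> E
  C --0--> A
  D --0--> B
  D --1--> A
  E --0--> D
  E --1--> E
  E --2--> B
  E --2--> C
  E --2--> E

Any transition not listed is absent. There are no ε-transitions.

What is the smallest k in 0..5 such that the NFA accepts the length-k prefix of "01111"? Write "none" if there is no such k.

none

Start in {A}.
Read '0': A→{B, C}; now {B, C}.
Read '1': B→∅, C→∅; now ∅.
The set is empty and remains empty for the remaining 3 symbols.
No reachable set along the way intersects F.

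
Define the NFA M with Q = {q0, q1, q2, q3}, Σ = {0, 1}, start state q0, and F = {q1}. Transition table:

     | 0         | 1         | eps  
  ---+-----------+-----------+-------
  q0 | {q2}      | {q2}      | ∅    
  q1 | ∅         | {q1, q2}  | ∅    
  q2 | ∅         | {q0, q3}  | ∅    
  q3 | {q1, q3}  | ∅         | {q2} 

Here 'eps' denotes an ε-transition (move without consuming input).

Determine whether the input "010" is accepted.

Yes

Start in {q0}.
Read '0': q0→{q2}; now {q2}.
Read '1': q2→{q0, q3}; union {q0, q3}; ε-closure = {q0, q2, q3}.
Read '0': q0→{q2}, q2→∅, q3→{q1, q3}; now {q1, q2, q3}.
The final set {q1, q2, q3} contains the accepting state q1.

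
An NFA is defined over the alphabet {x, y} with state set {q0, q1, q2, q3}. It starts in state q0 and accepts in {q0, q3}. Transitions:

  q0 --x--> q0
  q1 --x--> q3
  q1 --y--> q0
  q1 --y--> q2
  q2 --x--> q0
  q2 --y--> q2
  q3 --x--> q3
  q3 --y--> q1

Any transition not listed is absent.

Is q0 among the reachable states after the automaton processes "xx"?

Yes

Start in {q0}.
Read 'x': {q0} → {q0}.
Read 'x': {q0} → {q0}.
State q0 is in {q0}.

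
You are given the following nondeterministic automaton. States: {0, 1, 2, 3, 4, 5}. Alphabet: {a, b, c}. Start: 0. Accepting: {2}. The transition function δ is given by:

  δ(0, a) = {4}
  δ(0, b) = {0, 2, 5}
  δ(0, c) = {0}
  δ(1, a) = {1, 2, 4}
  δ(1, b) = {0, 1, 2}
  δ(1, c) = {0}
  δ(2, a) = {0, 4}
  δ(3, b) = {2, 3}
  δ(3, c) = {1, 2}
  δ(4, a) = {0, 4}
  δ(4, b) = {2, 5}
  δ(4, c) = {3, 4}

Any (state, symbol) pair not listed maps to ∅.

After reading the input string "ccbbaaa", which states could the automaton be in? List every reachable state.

{0, 4}

Start in {0}.
Read 'c': 0→{0}; now {0}.
Read 'c': 0→{0}; now {0}.
Read 'b': 0→{0, 2, 5}; now {0, 2, 5}.
Read 'b': 0→{0, 2, 5}, 2→∅, 5→∅; now {0, 2, 5}.
Read 'a': 0→{4}, 2→{0, 4}, 5→∅; now {0, 4}.
Read 'a': 0→{4}, 4→{0, 4}; now {0, 4}.
Read 'a': 0→{4}, 4→{0, 4}; now {0, 4}.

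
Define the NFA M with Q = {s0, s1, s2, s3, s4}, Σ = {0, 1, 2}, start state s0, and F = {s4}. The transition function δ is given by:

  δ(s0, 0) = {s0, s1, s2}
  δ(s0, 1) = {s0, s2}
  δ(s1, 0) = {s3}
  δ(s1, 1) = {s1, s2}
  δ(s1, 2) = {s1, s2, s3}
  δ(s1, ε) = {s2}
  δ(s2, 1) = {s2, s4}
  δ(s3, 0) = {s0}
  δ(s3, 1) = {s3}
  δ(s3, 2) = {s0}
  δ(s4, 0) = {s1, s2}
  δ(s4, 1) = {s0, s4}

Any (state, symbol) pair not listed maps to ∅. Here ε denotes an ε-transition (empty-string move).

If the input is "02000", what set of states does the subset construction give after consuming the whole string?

Start in {s0}.
Read '0': {s0} → {s0, s1, s2}.
Read '2': {s0, s1, s2} → {s1, s2, s3}.
Read '0': {s1, s2, s3} → {s0, s3}.
Read '0': {s0, s3} → {s0, s1, s2}.
Read '0': {s0, s1, s2} → {s0, s1, s2, s3}.

{s0, s1, s2, s3}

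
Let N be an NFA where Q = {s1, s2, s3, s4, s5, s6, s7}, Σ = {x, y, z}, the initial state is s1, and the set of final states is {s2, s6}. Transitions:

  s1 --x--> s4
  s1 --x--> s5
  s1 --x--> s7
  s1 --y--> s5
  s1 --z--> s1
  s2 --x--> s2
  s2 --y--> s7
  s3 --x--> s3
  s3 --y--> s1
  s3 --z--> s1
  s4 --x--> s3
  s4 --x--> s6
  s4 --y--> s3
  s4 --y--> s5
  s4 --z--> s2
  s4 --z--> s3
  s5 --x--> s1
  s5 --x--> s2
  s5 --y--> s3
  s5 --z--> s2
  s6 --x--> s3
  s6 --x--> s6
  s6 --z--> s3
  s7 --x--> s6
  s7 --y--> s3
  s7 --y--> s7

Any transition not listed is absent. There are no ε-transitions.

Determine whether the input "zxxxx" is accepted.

Start in {s1}.
Read 'z': {s1} → {s1}.
Read 'x': {s1} → {s4, s5, s7}.
Read 'x': {s4, s5, s7} → {s1, s2, s3, s6}.
Read 'x': {s1, s2, s3, s6} → {s2, s3, s4, s5, s6, s7}.
Read 'x': {s2, s3, s4, s5, s6, s7} → {s1, s2, s3, s6}.
The final set {s1, s2, s3, s6} contains the accepting states s2, s6.

Yes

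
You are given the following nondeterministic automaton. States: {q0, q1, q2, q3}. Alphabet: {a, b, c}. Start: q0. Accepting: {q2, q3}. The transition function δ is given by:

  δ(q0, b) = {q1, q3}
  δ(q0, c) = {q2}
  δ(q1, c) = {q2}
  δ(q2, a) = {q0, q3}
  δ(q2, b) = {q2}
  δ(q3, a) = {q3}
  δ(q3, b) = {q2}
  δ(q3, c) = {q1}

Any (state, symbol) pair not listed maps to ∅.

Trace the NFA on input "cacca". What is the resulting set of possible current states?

{q0, q3}

Start in {q0}.
Read 'c': q0→{q2}; now {q2}.
Read 'a': q2→{q0, q3}; now {q0, q3}.
Read 'c': q0→{q2}, q3→{q1}; now {q1, q2}.
Read 'c': q1→{q2}, q2→∅; now {q2}.
Read 'a': q2→{q0, q3}; now {q0, q3}.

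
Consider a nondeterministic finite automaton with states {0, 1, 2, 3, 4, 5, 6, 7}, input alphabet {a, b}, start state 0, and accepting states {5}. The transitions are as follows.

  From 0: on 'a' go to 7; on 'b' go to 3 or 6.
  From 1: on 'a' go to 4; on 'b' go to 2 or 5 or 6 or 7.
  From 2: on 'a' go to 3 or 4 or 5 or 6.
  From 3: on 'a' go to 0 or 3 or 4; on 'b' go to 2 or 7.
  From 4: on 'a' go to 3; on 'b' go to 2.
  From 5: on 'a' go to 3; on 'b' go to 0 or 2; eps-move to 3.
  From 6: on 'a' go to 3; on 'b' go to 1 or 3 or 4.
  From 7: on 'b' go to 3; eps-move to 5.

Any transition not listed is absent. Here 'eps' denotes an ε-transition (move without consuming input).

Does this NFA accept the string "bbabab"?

Start in {0}.
Read 'b': {0} → {3, 6}.
Read 'b': {3, 6} → {1, 2, 3, 4, 5, 7}.
Read 'a': {1, 2, 3, 4, 5, 7} → {0, 3, 4, 5, 6}.
Read 'b': {0, 3, 4, 5, 6} → {0, 1, 2, 3, 4, 5, 6, 7}.
Read 'a': {0, 1, 2, 3, 4, 5, 6, 7} → {0, 3, 4, 5, 6, 7}.
Read 'b': {0, 3, 4, 5, 6, 7} → {0, 1, 2, 3, 4, 5, 6, 7}.
The final set {0, 1, 2, 3, 4, 5, 6, 7} contains the accepting state 5.

Yes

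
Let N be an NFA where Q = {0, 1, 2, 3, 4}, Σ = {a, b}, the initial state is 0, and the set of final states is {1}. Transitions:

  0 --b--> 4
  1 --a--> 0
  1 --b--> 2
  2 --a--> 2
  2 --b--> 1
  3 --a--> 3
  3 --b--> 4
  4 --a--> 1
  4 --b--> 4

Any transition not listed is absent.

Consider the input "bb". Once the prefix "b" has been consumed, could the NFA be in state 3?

Start in {0}.
Read 'b': 0→{4}; now {4}.
State 3 is not in {4}.

No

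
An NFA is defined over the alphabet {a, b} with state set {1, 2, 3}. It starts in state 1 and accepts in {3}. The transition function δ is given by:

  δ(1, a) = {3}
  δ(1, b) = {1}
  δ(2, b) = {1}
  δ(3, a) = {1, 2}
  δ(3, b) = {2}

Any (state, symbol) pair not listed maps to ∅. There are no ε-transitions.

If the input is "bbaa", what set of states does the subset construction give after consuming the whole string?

Start in {1}.
Read 'b': {1} → {1}.
Read 'b': {1} → {1}.
Read 'a': {1} → {3}.
Read 'a': {3} → {1, 2}.

{1, 2}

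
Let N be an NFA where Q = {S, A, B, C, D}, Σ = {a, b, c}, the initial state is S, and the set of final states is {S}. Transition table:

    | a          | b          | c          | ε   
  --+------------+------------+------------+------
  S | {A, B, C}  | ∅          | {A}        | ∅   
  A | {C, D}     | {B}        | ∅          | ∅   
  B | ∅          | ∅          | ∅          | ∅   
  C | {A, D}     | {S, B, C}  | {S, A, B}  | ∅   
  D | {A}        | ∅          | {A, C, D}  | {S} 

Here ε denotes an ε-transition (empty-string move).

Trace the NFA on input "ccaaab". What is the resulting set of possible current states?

∅

Start in {S}.
Read 'c': {S} → {A}.
Read 'c': {A} → ∅.
The set is empty and remains empty for the remaining 4 symbols.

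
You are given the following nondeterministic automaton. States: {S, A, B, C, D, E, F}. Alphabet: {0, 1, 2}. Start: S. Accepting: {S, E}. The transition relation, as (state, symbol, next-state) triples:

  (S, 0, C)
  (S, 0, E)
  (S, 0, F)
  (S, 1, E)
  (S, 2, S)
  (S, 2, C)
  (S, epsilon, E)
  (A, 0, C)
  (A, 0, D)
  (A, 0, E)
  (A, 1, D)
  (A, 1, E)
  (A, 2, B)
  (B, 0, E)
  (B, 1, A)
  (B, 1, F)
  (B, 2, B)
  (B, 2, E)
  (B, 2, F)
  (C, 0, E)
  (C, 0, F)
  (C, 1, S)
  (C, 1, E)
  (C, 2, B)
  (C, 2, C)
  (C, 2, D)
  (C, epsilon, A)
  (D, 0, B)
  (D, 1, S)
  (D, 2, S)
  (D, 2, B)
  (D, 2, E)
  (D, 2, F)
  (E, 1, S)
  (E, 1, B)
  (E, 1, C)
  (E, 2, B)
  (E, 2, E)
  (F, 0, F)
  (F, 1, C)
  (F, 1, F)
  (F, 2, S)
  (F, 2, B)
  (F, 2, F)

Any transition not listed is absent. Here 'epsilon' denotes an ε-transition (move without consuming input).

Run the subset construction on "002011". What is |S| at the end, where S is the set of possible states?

Start: ε-closure({S}) = {S, E}.
Read '0': S→{C, E, F}, E→∅; union {C, E, F}; ε-closure = {A, C, E, F}.
Read '0': A→{C, D, E}, C→{E, F}, E→∅, F→{F}; union {C, D, E, F}; ε-closure = {A, C, D, E, F}.
Read '2': A→{B}, C→{B, C, D}, D→{S, B, E, F}, E→{B, E}, F→{S, B, F}; union {S, B, C, D, E, F}; ε-closure = {S, A, B, C, D, E, F}.
Read '0': S→{C, E, F}, A→{C, D, E}, B→{E}, C→{E, F}, D→{B}, E→∅, F→{F}; union {B, C, D, E, F}; ε-closure = {A, B, C, D, E, F}.
Read '1': A→{D, E}, B→{A, F}, C→{S, E}, D→{S}, E→{S, B, C}, F→{C, F}; now {S, A, B, C, D, E, F}.
Read '1': S→{E}, A→{D, E}, B→{A, F}, C→{S, E}, D→{S}, E→{S, B, C}, F→{C, F}; now {S, A, B, C, D, E, F}.
That set has 7 states.

7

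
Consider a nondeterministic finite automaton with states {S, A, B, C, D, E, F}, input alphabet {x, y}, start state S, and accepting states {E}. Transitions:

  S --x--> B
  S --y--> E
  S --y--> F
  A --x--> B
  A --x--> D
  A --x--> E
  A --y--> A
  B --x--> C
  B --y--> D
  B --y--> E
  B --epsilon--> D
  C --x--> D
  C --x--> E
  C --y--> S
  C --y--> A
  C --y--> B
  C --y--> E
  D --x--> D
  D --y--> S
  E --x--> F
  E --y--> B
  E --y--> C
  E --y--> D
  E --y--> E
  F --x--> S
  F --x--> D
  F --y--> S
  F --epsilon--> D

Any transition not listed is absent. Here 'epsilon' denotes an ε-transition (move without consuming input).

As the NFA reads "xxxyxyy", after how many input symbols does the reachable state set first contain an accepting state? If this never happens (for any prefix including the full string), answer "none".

3

Start in {S}.
Read 'x': S→{B}; union {B}; ε-closure = {B, D}.
Read 'x': B→{C}, D→{D}; now {C, D}.
Read 'x': C→{D, E}, D→{D}; now {D, E}.
None of the earlier sets intersect F, but {D, E} does.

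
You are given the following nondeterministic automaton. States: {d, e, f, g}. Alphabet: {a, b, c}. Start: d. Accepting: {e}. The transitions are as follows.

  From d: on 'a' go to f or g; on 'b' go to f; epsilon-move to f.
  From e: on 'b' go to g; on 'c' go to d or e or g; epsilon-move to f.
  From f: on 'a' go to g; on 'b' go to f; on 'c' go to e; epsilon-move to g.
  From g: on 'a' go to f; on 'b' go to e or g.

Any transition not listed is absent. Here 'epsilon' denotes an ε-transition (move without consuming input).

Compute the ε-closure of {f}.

Begin with {f}.
ε-move f → g; add g.

{f, g}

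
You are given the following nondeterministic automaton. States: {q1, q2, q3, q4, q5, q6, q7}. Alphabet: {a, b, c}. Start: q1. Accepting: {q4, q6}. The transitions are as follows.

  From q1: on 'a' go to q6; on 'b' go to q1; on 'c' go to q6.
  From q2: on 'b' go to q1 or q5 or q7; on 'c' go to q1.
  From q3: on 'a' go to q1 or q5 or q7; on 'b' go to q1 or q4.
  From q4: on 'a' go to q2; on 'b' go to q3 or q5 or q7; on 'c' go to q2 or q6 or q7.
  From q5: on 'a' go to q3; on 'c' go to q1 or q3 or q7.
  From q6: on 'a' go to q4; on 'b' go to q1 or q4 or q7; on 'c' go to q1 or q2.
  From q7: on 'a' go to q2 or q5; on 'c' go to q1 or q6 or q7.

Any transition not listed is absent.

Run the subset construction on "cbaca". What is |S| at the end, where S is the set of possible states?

Start in {q1}.
Read 'c': q1→{q6}; now {q6}.
Read 'b': q6→{q1, q4, q7}; now {q1, q4, q7}.
Read 'a': q1→{q6}, q4→{q2}, q7→{q2, q5}; now {q2, q5, q6}.
Read 'c': q2→{q1}, q5→{q1, q3, q7}, q6→{q1, q2}; now {q1, q2, q3, q7}.
Read 'a': q1→{q6}, q2→∅, q3→{q1, q5, q7}, q7→{q2, q5}; now {q1, q2, q5, q6, q7}.
That set has 5 states.

5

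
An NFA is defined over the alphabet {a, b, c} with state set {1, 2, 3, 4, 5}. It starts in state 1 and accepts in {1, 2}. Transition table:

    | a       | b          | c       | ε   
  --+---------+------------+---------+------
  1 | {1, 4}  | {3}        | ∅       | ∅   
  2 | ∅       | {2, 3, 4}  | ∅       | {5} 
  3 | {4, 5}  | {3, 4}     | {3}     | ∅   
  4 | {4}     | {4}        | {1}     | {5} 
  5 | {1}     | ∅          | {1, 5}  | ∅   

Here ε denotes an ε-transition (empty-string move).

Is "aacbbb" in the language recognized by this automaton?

Start in {1}.
Read 'a': 1→{1, 4}; union {1, 4}; ε-closure = {1, 4, 5}.
Read 'a': 1→{1, 4}, 4→{4}, 5→{1}; union {1, 4}; ε-closure = {1, 4, 5}.
Read 'c': 1→∅, 4→{1}, 5→{1, 5}; now {1, 5}.
Read 'b': 1→{3}, 5→∅; now {3}.
Read 'b': 3→{3, 4}; union {3, 4}; ε-closure = {3, 4, 5}.
Read 'b': 3→{3, 4}, 4→{4}, 5→∅; union {3, 4}; ε-closure = {3, 4, 5}.
The final set {3, 4, 5} contains no accepting state.

No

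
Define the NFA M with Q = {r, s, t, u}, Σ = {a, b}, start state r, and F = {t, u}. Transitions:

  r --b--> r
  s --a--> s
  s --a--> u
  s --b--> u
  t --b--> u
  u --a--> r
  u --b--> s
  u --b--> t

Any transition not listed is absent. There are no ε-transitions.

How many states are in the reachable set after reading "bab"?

0

Start in {r}.
Read 'b': r→{r}; now {r}.
Read 'a': r→∅; now ∅.
The set is empty and remains empty for the remaining 1 symbol.
That set has 0 states.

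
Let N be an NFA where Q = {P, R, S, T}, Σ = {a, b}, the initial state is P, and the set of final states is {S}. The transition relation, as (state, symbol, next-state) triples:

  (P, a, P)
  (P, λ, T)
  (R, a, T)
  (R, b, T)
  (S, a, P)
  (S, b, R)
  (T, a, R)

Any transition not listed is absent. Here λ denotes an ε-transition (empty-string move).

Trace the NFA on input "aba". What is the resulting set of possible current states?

{R}

Start: ε-closure({P}) = {P, T}.
Read 'a': {P, T} → {P, R, T}.
Read 'b': {P, R, T} → {T}.
Read 'a': {T} → {R}.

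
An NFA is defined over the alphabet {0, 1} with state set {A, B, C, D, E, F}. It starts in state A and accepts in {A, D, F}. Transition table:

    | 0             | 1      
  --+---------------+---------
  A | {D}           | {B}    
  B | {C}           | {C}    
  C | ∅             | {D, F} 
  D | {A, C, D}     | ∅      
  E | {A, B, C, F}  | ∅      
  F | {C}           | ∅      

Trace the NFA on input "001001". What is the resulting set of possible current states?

{B, D, F}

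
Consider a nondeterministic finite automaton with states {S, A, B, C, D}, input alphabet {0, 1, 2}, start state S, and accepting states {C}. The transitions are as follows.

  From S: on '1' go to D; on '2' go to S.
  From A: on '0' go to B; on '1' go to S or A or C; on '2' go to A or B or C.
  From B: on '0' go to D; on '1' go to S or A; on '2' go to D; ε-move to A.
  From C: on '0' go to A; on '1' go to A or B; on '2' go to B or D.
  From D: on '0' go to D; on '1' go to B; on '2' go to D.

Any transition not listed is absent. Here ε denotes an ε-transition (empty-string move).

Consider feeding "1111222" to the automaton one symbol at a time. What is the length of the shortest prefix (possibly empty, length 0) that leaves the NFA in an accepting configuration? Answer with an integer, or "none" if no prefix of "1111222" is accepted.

3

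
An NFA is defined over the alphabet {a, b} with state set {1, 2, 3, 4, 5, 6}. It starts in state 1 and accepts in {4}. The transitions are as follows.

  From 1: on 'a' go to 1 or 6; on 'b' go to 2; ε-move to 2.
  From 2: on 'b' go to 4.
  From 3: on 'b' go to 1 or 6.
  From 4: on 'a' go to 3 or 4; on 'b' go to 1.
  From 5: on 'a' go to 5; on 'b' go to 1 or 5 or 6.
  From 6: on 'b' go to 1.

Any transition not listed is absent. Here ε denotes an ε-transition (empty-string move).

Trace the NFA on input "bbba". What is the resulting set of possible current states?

{1, 2, 3, 4, 6}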